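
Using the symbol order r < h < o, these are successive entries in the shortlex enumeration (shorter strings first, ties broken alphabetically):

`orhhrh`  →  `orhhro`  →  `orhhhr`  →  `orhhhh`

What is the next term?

orhhho

Treat orhhhh as a base-3 numeral over the given alphabet and add one, carrying through any trailing o's.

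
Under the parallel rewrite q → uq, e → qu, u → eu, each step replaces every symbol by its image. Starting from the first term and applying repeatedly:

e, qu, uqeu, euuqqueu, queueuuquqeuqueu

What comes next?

uqeuqueuqueueuuqeuuqqueuuqeuqueu

Replace each of the 16 characters of queueuuquqeuqueu in place — uq eu qu eu qu eu eu uq eu uq qu eu uq eu qu eu — and concatenate.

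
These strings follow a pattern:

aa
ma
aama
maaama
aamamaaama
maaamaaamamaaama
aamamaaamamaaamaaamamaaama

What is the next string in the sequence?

maaamaaamamaaamaaamamaaamamaaamaaamamaaama

From term 3 onward, concatenate the second-to-last term with the last: aa·ma = aama, ma·aama = maaama, …
Continuing: maaamaaamamaaama · aamamaaamamaaamaaamamaaama gives term 8.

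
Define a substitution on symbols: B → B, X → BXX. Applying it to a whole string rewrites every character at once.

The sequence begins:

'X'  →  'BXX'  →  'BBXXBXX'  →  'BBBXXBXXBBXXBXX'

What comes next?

Replace each of the 15 characters of BBBXXBXXBBXXBXX in place — B B B BXX BXX B BXX BXX B B BXX BXX B BXX BXX — and concatenate.

BBBBXXBXXBBXXBXXBBBXXBXXBBXXBXX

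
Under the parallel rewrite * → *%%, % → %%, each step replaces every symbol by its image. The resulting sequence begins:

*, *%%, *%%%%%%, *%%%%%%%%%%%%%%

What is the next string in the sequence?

*%%%%%%%%%%%%%%%%%%%%%%%%%%%%%%

φ(*%%%%%%%%%%%%%%) expands symbol-by-symbol to *%% %% %% %% %% %% %% %% %% %% %% %% %% %% %%; joining the 15 pieces gives the next term.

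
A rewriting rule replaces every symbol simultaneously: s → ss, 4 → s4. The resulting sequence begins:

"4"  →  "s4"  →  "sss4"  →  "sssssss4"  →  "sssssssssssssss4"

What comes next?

sssssssssssssssssssssssssssssss4

Applying the rule to each of the 16 symbols of sssssssssssssss4 gives the pieces ss ss ss ss ss ss ss ss ss ss ss ss ss ss ss s4, which concatenate to the answer.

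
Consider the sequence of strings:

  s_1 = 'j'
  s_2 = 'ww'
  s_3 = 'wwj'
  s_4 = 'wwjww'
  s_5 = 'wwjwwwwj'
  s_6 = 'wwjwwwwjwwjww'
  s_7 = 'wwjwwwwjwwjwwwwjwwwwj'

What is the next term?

From term 3 onward, concatenate the last term with the second-to-last: ww·j = wwj, wwj·ww = wwjww, …
So term 8 is wwjwwwwjwwjwwwwjwwwwj·wwjwwwwjwwjww.

wwjwwwwjwwjwwwwjwwwwjwwjwwwwjwwjww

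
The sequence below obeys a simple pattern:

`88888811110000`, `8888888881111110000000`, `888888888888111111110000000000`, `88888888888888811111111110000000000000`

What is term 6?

Each string has the form 8^{3n} 1^{2n} 0^{3n-2}, where the shown terms are n = 2, 3, 4, 5.
At n = 7 the blocks have lengths 21, 14, 19.

888888888888888888888111111111111110000000000000000000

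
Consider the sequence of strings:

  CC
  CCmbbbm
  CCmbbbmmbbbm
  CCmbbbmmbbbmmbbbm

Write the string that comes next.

CCmbbbmmbbbmmbbbmmbbbm

Every step adds mbbbm to the end: s(k+1) = s(k)·mbbbm.
So the next term is CCmbbbmmbbbmmbbbm·mbbbm.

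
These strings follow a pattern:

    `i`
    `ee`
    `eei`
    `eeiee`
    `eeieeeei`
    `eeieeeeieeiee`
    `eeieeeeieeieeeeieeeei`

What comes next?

This is a Fibonacci-style word recurrence s(k) = s(k−1)·s(k−2): e.g. ee·i = eei.
Continuing: eeieeeeieeieeeeieeeei · eeieeeeieeiee gives term 8.

eeieeeeieeieeeeieeeeieeieeeeieeiee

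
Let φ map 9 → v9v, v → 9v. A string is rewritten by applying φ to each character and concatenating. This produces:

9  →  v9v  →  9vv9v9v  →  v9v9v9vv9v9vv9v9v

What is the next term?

9vv9v9vv9v9vv9v9v9vv9v9vv9v9v9vv9v9vv9v9v

Replace each of the 17 characters of v9v9v9vv9v9vv9v9v in place — 9v v9v 9v v9v 9v v9v 9v 9v v9v 9v v9v 9v 9v v9v 9v v9v 9v — and concatenate.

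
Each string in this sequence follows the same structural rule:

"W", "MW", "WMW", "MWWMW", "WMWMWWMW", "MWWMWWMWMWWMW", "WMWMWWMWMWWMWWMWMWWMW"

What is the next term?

From term 3 onward, concatenate the second-to-last term with the last: W·MW = WMW, MW·WMW = MWWMW, …
So term 8 is MWWMWWMWMWWMW·WMWMWWMWMWWMWWMWMWWMW.

MWWMWWMWMWWMWWMWMWWMWMWWMWWMWMWWMW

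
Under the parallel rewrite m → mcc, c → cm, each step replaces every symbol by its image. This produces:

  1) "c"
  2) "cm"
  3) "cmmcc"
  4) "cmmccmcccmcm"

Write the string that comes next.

cmmccmcccmcmmcccmcmcmmcccmmcc

Apply φ to cmmccmcccmcm symbol by symbol: c→cm, m→mcc, m→mcc, c→cm, c→cm, m→mcc, c→cm, c→cm, c→cm, m→mcc, c→cm, m→mcc; joined: cm mcc mcc cm cm mcc cm cm cm mcc cm mcc.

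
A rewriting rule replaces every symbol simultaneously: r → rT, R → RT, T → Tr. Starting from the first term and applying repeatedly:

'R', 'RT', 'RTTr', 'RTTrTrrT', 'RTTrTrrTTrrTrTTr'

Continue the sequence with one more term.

Rewriting the 16 symbols of RTTrTrrTTrrTrTTr one by one yields RT Tr Tr rT Tr rT rT Tr Tr rT rT Tr rT Tr Tr rT; concatenated:

RTTrTrrTTrrTrTTrTrrTrTTrrTTrTrrT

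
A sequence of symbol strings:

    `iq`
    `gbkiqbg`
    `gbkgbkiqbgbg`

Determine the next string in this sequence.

Every step adds gbk to the front and bg to the end of the previous string.
One more step from gbkgbkiqbgbg gives the answer.

gbkgbkgbkiqbgbgbg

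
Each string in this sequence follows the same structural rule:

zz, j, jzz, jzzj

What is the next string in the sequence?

Each term (from the third on) is the previous term followed by the one before it: term 3 = j·zz = jzz.
So term 5 is jzzj·jzz.

jzzjjzz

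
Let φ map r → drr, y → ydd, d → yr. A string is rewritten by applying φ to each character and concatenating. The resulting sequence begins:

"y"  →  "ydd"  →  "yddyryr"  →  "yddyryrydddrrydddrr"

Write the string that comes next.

yddyryrydddrrydddrryddyryryrdrrdrryddyryryrdrrdrr

Replace each of the 19 characters of yddyryrydddrrydddrr in place — ydd yr yr ydd drr ydd drr ydd yr yr yr drr drr ydd yr yr yr drr drr — and concatenate.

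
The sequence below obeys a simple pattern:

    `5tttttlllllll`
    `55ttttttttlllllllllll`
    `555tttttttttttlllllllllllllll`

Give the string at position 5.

55555tttttttttttttttttlllllllllllllllllllllll

Each string has the form 5^{n} t^{3n+2} l^{4n+3} (n = 1, 2, …).
Setting n = 5 gives 5, 17, 23 characters in each block.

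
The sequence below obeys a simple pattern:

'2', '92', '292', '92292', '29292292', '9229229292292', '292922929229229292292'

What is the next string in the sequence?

9229229292292292922929229229292292

Each term (from the third on) is the two preceding terms concatenated in order: term 3 = 2·92 = 292.
So term 8 is 9229229292292·292922929229229292292.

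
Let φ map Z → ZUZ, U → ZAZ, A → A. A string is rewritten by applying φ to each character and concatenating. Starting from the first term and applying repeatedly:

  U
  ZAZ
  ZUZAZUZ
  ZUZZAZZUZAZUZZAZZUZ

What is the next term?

ZUZZAZZUZZUZAZUZZUZZAZZUZAZUZZAZZUZZUZAZUZZUZZAZZUZ

Replace each of the 19 characters of ZUZZAZZUZAZUZZAZZUZ in place — ZUZ ZAZ ZUZ ZUZ A ZUZ ZUZ ZAZ ZUZ A ZUZ ZAZ ZUZ ZUZ A ZUZ ZUZ ZAZ ZUZ — and concatenate.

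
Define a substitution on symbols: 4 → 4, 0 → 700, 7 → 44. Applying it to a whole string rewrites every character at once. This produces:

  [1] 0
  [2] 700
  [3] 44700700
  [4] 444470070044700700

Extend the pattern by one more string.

44444470070044700700444470070044700700

Applying the rule to each of the 18 symbols of 444470070044700700 gives the pieces 4 4 4 4 44 700 700 44 700 700 4 4 44 700 700 44 700 700, which concatenate to the answer.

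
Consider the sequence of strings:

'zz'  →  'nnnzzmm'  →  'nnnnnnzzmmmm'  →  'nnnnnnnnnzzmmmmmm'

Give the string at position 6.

nnnnnnnnnnnnnnnzzmmmmmmmmmm

Every step adds nnn to the front and mm to the end of the previous string.
From nnnnnnnnnzzmmmmmm, 2 further steps: nnnnnnnnnzzmmmmmm → nnnnnnnnnnnnzzmmmmmmmm → (answer).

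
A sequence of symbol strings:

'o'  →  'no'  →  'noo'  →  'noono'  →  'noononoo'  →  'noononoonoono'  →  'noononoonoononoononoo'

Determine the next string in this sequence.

Each term (from the third on) is the previous term followed by the one before it: term 3 = no·o = noo.
Continuing: noononoonoononoononoo · noononoonoono gives term 8.

noononoonoononoononoonoononoonoono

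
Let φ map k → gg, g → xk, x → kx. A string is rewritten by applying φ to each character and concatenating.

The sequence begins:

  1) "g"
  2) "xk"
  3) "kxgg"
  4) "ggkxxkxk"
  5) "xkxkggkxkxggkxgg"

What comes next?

Replace each of the 16 characters of xkxkggkxkxggkxgg in place — kx gg kx gg xk xk gg kx gg kx xk xk gg kx xk xk — and concatenate.

kxggkxggxkxkggkxggkxxkxkggkxxkxk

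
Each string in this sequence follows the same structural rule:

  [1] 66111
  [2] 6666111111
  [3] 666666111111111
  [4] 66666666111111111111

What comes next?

6666666666111111111111111

Reading off run lengths: 6 runs 2, 4, 6, 8; 1 runs 3, 6, 9, 12 — each is linear in n (n = 1, 2, …).
For the next term, n = 5, so the run lengths are 10, 15.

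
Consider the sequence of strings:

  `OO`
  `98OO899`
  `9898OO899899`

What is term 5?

Every step adds 98 to the front and 899 to the end of the previous string.
From 9898OO899899, 2 further steps: 9898OO899899 → 989898OO899899899 → (answer).

98989898OO899899899899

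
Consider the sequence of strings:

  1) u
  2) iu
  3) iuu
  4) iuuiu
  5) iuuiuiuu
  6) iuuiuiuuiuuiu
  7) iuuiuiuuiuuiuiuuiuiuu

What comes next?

Each term (from the third on) is the previous term followed by the one before it: term 3 = iu·u = iuu.
So term 8 is iuuiuiuuiuuiuiuuiuiuu·iuuiuiuuiuuiu.

iuuiuiuuiuuiuiuuiuiuuiuuiuiuuiuuiu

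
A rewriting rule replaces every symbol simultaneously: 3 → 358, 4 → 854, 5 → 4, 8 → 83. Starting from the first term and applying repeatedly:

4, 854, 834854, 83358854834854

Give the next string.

Applying the rule to each of the 14 symbols of 83358854834854 gives the pieces 83 358 358 4 83 83 4 854 83 358 854 83 4 854, which concatenate to the answer.

8335835848383485483358854834854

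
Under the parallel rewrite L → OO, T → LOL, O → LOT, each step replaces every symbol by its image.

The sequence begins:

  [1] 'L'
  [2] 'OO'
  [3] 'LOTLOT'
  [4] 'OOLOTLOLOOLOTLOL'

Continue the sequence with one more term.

Replace each of the 16 characters of OOLOTLOLOOLOTLOL in place — LOT LOT OO LOT LOL OO LOT OO LOT LOT OO LOT LOL OO LOT OO — and concatenate.

LOTLOTOOLOTLOLOOLOTOOLOTLOTOOLOTLOLOOLOTOO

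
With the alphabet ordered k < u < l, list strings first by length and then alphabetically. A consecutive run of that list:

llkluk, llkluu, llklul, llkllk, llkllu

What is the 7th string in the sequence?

Advancing 2 positions from llkllu through llkllu → llklll reaches term 7.

llukkk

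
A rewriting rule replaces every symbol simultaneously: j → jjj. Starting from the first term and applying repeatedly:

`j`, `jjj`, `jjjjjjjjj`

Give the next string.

jjjjjjjjjjjjjjjjjjjjjjjjjjj

Rewriting each symbol of jjjjjjjjj: j→jjj, j→jjj, j→jjj, j→jjj, j→jjj, j→jjj, j→jjj, j→jjj, j→jjj, which concatenates to jjj jjj jjj jjj jjj jjj jjj jjj jjj.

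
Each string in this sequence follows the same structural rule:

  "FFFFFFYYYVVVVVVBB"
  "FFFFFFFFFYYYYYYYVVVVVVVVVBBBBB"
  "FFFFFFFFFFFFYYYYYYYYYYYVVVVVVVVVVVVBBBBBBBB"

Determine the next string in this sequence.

Reading off run lengths: F runs 6, 9, 12; Y runs 3, 7, 11; V runs 6, 9, 12; B runs 2, 5, 8 — each is linear in n (n = 1, 2, …).
Setting n = 4 gives 15, 15, 15, 11 characters in each block.

FFFFFFFFFFFFFFFYYYYYYYYYYYYYYYVVVVVVVVVVVVVVVBBBBBBBBBBB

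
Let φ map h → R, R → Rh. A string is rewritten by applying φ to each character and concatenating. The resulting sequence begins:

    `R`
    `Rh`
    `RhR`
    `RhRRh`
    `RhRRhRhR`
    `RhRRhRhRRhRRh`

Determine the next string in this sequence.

RhRRhRhRRhRRhRhRRhRhR

Applying the rule to each of the 13 symbols of RhRRhRhRRhRRh gives the pieces Rh R Rh Rh R Rh R Rh Rh R Rh Rh R, which concatenate to the answer.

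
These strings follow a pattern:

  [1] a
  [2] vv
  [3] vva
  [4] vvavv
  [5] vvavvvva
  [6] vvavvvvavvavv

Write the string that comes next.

vvavvvvavvavvvvavvvva

This is a Fibonacci-style word recurrence s(k) = s(k−1)·s(k−2): e.g. vv·a = vva.
So term 7 is vvavvvvavvavv·vvavvvva.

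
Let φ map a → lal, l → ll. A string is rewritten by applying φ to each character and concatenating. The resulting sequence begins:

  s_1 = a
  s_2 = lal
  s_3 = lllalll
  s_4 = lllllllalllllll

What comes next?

Rewriting the 15 symbols of lllllllalllllll one by one yields ll ll ll ll ll ll ll lal ll ll ll ll ll ll ll; concatenated:

lllllllllllllllalllllllllllllll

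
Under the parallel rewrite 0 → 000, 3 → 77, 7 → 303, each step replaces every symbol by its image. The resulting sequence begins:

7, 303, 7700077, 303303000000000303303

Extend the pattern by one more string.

φ(303303000000000303303) expands symbol-by-symbol to 77 000 77 77 000 77 000 000 000 000 000 000 000 000 000 77 000 77 77 000 77; joining the 21 pieces gives the next term.

7700077770007700000000000000000000000000077000777700077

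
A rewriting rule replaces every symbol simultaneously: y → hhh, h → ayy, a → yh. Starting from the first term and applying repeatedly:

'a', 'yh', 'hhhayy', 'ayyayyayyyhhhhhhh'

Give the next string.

φ(ayyayyayyyhhhhhhh) expands symbol-by-symbol to yh hhh hhh yh hhh hhh yh hhh hhh hhh ayy ayy ayy ayy ayy ayy ayy; joining the 17 pieces gives the next term.

yhhhhhhhyhhhhhhhyhhhhhhhhhhayyayyayyayyayyayyayy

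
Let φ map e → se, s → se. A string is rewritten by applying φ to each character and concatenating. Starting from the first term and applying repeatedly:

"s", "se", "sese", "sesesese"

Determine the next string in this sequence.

sesesesesesesese

Rewriting each symbol of sesesese: s→se, e→se, s→se, e→se, s→se, e→se, s→se, e→se, which concatenates to se se se se se se se se.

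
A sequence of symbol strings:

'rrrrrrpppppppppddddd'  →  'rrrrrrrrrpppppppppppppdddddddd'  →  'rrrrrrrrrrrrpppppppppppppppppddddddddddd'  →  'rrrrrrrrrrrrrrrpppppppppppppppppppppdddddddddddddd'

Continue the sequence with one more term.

rrrrrrrrrrrrrrrrrrpppppppppppppppppppppppppddddddddddddddddd

Each string has the form r^{3n} p^{4n+1} d^{3n-1}, where the shown terms are n = 2, 3, 4, 5.
Setting n = 6 gives 18, 25, 17 characters in each block.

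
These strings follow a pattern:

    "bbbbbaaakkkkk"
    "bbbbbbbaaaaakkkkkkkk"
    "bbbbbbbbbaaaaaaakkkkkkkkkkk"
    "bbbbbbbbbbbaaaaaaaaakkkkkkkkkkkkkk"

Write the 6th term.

The n-th term is 2n+3 b's then 2n+1 a's then 3n+2 k's (n = 1, 2, …).
At n = 6 the blocks have lengths 15, 13, 20.

bbbbbbbbbbbbbbbaaaaaaaaaaaaakkkkkkkkkkkkkkkkkkkk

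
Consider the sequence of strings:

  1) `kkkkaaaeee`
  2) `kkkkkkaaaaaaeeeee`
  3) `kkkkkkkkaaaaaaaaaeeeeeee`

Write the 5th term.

kkkkkkkkkkkkaaaaaaaaaaaaaaaeeeeeeeeeee

The n-th term is 2n+2 k's then 3n a's then 2n+1 e's (n = 1, 2, …).
At n = 5 the blocks have lengths 12, 15, 11.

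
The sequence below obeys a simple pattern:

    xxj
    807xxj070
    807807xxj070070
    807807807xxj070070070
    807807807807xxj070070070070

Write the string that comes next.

Each term wraps the previous one in 807 on the left and 070 on the right.
One more step from 807807807807xxj070070070070 gives the answer.

807807807807807xxj070070070070070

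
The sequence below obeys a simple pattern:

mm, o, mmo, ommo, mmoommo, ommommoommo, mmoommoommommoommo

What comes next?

ommommoommommoommoommommoommo

Each term (from the third on) is the two preceding terms concatenated in order: term 3 = mm·o = mmo.
Continuing: ommommoommo · mmoommoommommoommo gives term 8.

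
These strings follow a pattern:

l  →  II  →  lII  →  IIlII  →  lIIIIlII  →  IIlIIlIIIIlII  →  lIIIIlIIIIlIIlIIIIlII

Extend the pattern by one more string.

IIlIIlIIIIlIIlIIIIlIIIIlIIlIIIIlII

Each term (from the third on) is the two preceding terms concatenated in order: term 3 = l·II = lII.
The next term joins IIlIIlIIIIlII and lIIIIlIIIIlIIlIIIIlII.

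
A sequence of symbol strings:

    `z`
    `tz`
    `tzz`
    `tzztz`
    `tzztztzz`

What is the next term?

tzztztzztzztz

Each term (from the third on) is the previous term followed by the one before it: term 3 = tz·z = tzz.
The next term joins tzztztzz and tzztz.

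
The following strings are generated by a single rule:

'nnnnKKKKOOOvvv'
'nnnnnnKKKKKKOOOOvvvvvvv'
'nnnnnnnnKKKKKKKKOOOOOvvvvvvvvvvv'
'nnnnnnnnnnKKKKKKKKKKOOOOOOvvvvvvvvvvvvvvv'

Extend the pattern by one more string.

Each string has the form n^{2n+2} K^{2n+2} O^{n+2} v^{4n-1} (n = 1, 2, …).
Setting n = 5 gives 12, 12, 7, 19 characters in each block.

nnnnnnnnnnnnKKKKKKKKKKKKOOOOOOOvvvvvvvvvvvvvvvvvvv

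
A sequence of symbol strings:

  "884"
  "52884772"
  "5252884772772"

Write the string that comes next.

525252884772772772

s(k+1) = 52·s(k)·772, so each term gains 52 as a prefix and 772 as a suffix.
One more step from 5252884772772 gives the answer.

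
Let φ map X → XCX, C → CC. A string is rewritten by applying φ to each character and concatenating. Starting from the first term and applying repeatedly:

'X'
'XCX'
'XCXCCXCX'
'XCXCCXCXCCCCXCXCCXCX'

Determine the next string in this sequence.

XCXCCXCXCCCCXCXCCXCXCCCCCCCCXCXCCXCXCCCCXCXCCXCX

Replace each of the 20 characters of XCXCCXCXCCCCXCXCCXCX in place — XCX CC XCX CC CC XCX CC XCX CC CC CC CC XCX CC XCX CC CC XCX CC XCX — and concatenate.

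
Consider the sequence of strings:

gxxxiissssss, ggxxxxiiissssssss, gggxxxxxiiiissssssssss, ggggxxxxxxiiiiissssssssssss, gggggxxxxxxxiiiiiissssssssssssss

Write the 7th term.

gggggggxxxxxxxxxiiiiiiiissssssssssssssssss

The n-th term is n-1 g's then n+1 x's then n i's then 2n+2 s's, where the shown terms are n = 2, 3, 4, 5, 6.
For term 7, n = 8, so the run lengths are 7, 9, 8, 18.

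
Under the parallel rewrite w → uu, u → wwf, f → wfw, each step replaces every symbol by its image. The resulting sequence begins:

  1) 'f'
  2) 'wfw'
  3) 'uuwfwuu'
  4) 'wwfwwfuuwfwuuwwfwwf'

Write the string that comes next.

Replace each of the 19 characters of wwfwwfuuwfwuuwwfwwf in place — uu uu wfw uu uu wfw wwf wwf uu wfw uu wwf wwf uu uu wfw uu uu wfw — and concatenate.

uuuuwfwuuuuwfwwwfwwfuuwfwuuwwfwwfuuuuwfwuuuuwfw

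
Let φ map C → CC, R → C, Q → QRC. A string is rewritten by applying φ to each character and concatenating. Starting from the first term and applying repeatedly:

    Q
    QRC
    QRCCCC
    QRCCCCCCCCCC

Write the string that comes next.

Expanding QRCCCCCCCCCC: Q→QRC, R→C, C→CC, C→CC, C→CC, C→CC, C→CC, C→CC, C→CC, C→CC, C→CC, C→CC. Concatenated: QRC C CC CC CC CC CC CC CC CC CC CC.

QRCCCCCCCCCCCCCCCCCCCCCC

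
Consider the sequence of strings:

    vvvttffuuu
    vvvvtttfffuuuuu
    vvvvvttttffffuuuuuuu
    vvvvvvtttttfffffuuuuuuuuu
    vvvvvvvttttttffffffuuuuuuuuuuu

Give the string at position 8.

Reading off run lengths: v runs 3, 4, 5, 6, 7; t runs 2, 3, 4, 5, 6; f runs 2, 3, 4, 5, 6; u runs 3, 5, 7, 9, 11 — each is linear in n, where the shown terms are n = 2, 3, 4, 5, 6.
At n = 9 the blocks have lengths 10, 9, 9, 17.

vvvvvvvvvvtttttttttfffffffffuuuuuuuuuuuuuuuuu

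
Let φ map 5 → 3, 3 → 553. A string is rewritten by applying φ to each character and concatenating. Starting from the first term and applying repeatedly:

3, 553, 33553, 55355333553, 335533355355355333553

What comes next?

Rewriting the 21 symbols of 335533355355355333553 one by one yields 553 553 3 3 553 553 553 3 3 553 3 3 553 3 3 553 553 553 3 3 553; concatenated:

5535533355355355333553335533355355355333553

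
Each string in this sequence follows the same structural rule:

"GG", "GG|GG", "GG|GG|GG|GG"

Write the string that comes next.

Each string is two copies of the previous one joined by '|'.
One more doubling of GG|GG|GG|GG gives the answer.

GG|GG|GG|GG|GG|GG|GG|GG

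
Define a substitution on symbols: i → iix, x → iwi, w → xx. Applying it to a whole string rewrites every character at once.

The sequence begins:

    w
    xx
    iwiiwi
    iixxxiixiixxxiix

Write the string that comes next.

iixiixiwiiwiiwiiixiixiwiiixiixiwiiwiiwiiixiixiwi

Applying the rule to each of the 16 symbols of iixxxiixiixxxiix gives the pieces iix iix iwi iwi iwi iix iix iwi iix iix iwi iwi iwi iix iix iwi, which concatenate to the answer.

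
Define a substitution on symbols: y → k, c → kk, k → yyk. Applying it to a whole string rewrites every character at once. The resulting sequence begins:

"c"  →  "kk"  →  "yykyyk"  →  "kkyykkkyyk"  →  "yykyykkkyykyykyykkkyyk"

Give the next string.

Rewriting the 22 symbols of yykyykkkyykyykyykkkyyk one by one yields k k yyk k k yyk yyk yyk k k yyk k k yyk k k yyk yyk yyk k k yyk; concatenated:

kkyykkkyykyykyykkkyykkkyykkkyykyykyykkkyyk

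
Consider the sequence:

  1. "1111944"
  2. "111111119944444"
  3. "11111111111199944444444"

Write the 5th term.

111111111111111111119999944444444444444

Each string has the form 1^{4n} 9^{n} 4^{3n-1} (n = 1, 2, …).
For term 5, n = 5, so the run lengths are 20, 5, 14.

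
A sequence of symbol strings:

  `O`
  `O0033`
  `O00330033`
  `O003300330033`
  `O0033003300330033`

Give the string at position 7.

O003300330033003300330033

The strings grow by a fixed suffix 0033 each time.
From O0033003300330033, 2 further steps: O0033003300330033 → O00330033003300330033 → (answer).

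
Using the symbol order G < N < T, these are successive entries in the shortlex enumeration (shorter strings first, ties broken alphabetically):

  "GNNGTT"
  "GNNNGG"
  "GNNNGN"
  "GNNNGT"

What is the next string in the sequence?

GNNNNG

Treat GNNNGT as a base-3 numeral over the given alphabet and add one, carrying through any trailing T's.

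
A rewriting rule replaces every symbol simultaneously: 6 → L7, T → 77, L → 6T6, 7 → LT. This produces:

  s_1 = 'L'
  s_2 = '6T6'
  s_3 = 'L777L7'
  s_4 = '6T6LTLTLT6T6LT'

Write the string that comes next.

Applying the rule to each of the 14 symbols of 6T6LTLTLT6T6LT gives the pieces L7 77 L7 6T6 77 6T6 77 6T6 77 L7 77 L7 6T6 77, which concatenate to the answer.

L777L76T6776T6776T677L777L76T677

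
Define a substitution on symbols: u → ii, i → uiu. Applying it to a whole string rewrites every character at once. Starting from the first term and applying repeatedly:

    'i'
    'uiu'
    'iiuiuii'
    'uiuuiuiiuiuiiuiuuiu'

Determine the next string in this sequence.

φ(uiuuiuiiuiuiiuiuuiu) expands symbol-by-symbol to ii uiu ii ii uiu ii uiu uiu ii uiu ii uiu uiu ii uiu ii ii uiu ii; joining the 19 pieces gives the next term.

iiuiuiiiiuiuiiuiuuiuiiuiuiiuiuuiuiiuiuiiiiuiuii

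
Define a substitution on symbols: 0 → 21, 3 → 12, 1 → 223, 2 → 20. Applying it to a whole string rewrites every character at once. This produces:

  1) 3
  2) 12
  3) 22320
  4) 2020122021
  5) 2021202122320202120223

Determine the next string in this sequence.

20212022320212022320201220212021202232021202012

Applying the rule to each of the 22 symbols of 2021202122320202120223 gives the pieces 20 21 20 223 20 21 20 223 20 20 12 20 21 20 21 20 223 20 21 20 20 12, which concatenate to the answer.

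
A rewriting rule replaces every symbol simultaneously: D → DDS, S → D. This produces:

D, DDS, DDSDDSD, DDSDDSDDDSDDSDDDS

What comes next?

Applying the rule to each of the 17 symbols of DDSDDSDDDSDDSDDDS gives the pieces DDS DDS D DDS DDS D DDS DDS DDS D DDS DDS D DDS DDS DDS D, which concatenate to the answer.

DDSDDSDDDSDDSDDDSDDSDDSDDDSDDSDDDSDDSDDSD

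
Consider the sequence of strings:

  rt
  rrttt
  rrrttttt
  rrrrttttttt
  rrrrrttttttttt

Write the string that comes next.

rrrrrrttttttttttt

Term n consists of n r's, followed by 2n-1 t's (n = 1, 2, …).
For the next term, n = 6, so the run lengths are 6, 11.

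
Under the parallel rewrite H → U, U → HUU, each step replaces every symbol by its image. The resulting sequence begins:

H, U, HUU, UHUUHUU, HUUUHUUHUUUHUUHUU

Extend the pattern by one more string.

UHUUHUUHUUUHUUHUUUHUUHUUHUUUHUUHUUUHUUHUU

Applying the rule to each of the 17 symbols of HUUUHUUHUUUHUUHUU gives the pieces U HUU HUU HUU U HUU HUU U HUU HUU HUU U HUU HUU U HUU HUU, which concatenate to the answer.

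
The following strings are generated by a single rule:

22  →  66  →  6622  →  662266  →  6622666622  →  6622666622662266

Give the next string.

66226666226622666622666622

This is a Fibonacci-style word recurrence s(k) = s(k−1)·s(k−2): e.g. 66·22 = 6622.
The next term joins 6622666622662266 and 6622666622.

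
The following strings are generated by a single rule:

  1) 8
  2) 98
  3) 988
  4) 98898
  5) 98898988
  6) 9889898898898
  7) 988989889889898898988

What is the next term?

9889898898898988989889889898898898

Each term (from the third on) is the previous term followed by the one before it: term 3 = 98·8 = 988.
The next term joins 988989889889898898988 and 9889898898898.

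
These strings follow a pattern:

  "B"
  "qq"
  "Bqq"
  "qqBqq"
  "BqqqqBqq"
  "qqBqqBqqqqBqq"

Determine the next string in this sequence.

From term 3 onward, concatenate the second-to-last term with the last: B·qq = Bqq, qq·Bqq = qqBqq, …
Continuing: BqqqqBqq · qqBqqBqqqqBqq gives term 7.

BqqqqBqqqqBqqBqqqqBqq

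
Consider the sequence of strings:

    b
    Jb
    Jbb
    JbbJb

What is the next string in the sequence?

From term 3 onward, concatenate the last term with the second-to-last: Jb·b = Jbb, Jbb·Jb = JbbJb, …
So term 5 is JbbJb·Jbb.

JbbJbJbb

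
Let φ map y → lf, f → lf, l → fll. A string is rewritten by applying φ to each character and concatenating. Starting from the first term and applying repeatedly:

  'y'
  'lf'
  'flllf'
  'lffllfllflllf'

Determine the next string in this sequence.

Rewriting the 13 symbols of lffllfllflllf one by one yields fll lf lf fll fll lf fll fll lf fll fll fll lf; concatenated:

flllflffllflllffllflllffllfllflllf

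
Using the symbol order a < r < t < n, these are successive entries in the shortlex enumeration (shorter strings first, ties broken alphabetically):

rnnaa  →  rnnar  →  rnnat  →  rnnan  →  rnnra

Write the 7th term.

Advancing 2 positions from rnnra through rnnra → rnnrr reaches term 7.

rnnrt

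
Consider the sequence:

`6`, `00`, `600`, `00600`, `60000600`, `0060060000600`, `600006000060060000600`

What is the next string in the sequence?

0060060000600600006000060060000600

From term 3 onward, concatenate the second-to-last term with the last: 6·00 = 600, 00·600 = 00600, …
So term 8 is 0060060000600·600006000060060000600.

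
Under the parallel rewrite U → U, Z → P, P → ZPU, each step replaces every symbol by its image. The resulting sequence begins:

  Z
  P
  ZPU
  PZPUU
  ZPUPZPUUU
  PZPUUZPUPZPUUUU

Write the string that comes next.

ZPUPZPUUUPZPUUZPUPZPUUUUU

Replace each of the 15 characters of PZPUUZPUPZPUUUU in place — ZPU P ZPU U U P ZPU U ZPU P ZPU U U U U — and concatenate.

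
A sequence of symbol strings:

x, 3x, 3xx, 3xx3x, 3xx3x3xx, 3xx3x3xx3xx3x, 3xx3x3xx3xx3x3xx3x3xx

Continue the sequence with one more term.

Each term (from the third on) is the previous term followed by the one before it: term 3 = 3x·x = 3xx.
Continuing: 3xx3x3xx3xx3x3xx3x3xx · 3xx3x3xx3xx3x gives term 8.

3xx3x3xx3xx3x3xx3x3xx3xx3x3xx3xx3x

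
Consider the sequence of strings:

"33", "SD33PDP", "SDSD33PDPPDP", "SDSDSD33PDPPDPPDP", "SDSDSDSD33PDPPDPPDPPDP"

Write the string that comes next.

SDSDSDSDSD33PDPPDPPDPPDPPDP

Each term wraps the previous one in SD on the left and PDP on the right.
One more step from SDSDSDSD33PDPPDPPDPPDP gives the answer.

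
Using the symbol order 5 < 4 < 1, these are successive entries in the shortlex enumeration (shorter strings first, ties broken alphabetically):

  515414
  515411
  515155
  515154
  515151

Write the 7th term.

515144

Advancing 2 positions from 515151 through 515151 → 515145 reaches term 7.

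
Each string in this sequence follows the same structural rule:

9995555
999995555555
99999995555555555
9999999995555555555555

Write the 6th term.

The n-th term is 2n+1 9's then 3n+1 5's (n = 1, 2, …).
Setting n = 6 gives 13, 19 characters in each block.

99999999999995555555555555555555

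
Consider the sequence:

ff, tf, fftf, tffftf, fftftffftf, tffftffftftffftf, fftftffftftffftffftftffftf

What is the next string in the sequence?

This is a Fibonacci-style word recurrence s(k) = s(k−2)·s(k−1): e.g. ff·tf = fftf.
So term 8 is tffftffftftffftf·fftftffftftffftffftftffftf.

tffftffftftffftffftftffftftffftffftftffftf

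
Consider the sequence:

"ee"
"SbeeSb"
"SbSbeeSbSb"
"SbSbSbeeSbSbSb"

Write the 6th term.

Each term wraps the previous one in Sb on the left and Sb on the right.
From SbSbSbeeSbSbSb, 2 further steps: SbSbSbeeSbSbSb → SbSbSbSbeeSbSbSbSb → (answer).

SbSbSbSbSbeeSbSbSbSbSb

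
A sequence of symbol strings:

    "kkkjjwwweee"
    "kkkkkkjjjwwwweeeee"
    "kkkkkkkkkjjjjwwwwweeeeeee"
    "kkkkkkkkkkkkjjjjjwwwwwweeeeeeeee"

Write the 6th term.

kkkkkkkkkkkkkkkkkkjjjjjjjwwwwwwwweeeeeeeeeeeee

Term n consists of 3n k's, followed by n+1 j's, followed by n+2 w's, followed by 2n+1 e's (n = 1, 2, …).
Setting n = 6 gives 18, 7, 8, 13 characters in each block.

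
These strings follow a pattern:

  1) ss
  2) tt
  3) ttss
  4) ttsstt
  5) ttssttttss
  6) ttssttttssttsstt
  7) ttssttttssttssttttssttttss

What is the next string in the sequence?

ttssttttssttssttttssttttssttssttttssttsstt

From term 3 onward, concatenate the last term with the second-to-last: tt·ss = ttss, ttss·tt = ttsstt, …
So term 8 is ttssttttssttssttttssttttss·ttssttttssttsstt.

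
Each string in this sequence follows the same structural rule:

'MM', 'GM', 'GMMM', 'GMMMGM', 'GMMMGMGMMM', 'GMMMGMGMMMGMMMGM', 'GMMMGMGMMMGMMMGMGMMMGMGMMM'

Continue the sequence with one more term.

Each term (from the third on) is the previous term followed by the one before it: term 3 = GM·MM = GMMM.
So term 8 is GMMMGMGMMMGMMMGMGMMMGMGMMM·GMMMGMGMMMGMMMGM.

GMMMGMGMMMGMMMGMGMMMGMGMMMGMMMGMGMMMGMMMGM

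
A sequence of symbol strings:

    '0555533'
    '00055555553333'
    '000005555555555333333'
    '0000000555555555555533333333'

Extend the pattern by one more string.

Reading off run lengths: 0 runs 1, 3, 5, 7; 5 runs 4, 7, 10, 13; 3 runs 2, 4, 6, 8 — each is linear in n (n = 1, 2, …).
Setting n = 5 gives 9, 16, 10 characters in each block.

00000000055555555555555553333333333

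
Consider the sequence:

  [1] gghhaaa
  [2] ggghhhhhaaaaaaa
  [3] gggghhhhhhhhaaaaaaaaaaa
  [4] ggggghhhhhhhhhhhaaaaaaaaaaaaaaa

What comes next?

The n-th term is n+1 g's then 3n-1 h's then 4n-1 a's (n = 1, 2, …).
Setting n = 5 gives 6, 14, 19 characters in each block.

gggggghhhhhhhhhhhhhhaaaaaaaaaaaaaaaaaaa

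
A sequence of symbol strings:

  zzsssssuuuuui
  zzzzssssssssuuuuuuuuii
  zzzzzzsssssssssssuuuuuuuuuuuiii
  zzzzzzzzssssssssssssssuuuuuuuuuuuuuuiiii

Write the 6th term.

The n-th term is 2n z's then 3n+2 s's then 3n+2 u's then n i's (n = 1, 2, …).
Setting n = 6 gives 12, 20, 20, 6 characters in each block.

zzzzzzzzzzzzssssssssssssssssssssuuuuuuuuuuuuuuuuuuuuiiiiii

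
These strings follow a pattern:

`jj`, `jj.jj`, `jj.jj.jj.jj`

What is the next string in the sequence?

Each string is two copies of the previous one joined by '.'.
Doubling jj.jj.jj.jj with '.' between the halves:

jj.jj.jj.jj.jj.jj.jj.jj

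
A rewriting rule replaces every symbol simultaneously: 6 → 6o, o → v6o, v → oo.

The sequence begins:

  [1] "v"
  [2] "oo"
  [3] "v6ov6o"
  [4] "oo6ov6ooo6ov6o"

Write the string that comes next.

Applying the rule to each of the 14 symbols of oo6ov6ooo6ov6o gives the pieces v6o v6o 6o v6o oo 6o v6o v6o v6o 6o v6o oo 6o v6o, which concatenate to the answer.

v6ov6o6ov6ooo6ov6ov6ov6o6ov6ooo6ov6o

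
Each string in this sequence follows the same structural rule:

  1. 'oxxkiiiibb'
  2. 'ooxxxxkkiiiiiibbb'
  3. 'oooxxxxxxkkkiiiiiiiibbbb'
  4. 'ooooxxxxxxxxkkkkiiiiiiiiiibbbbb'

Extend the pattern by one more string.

Reading off run lengths: o runs 1, 2, 3, 4; x runs 2, 4, 6, 8; k runs 1, 2, 3, 4; i runs 4, 6, 8, 10; b runs 2, 3, 4, 5 — each is linear in n (n = 1, 2, …).
At n = 5 the blocks have lengths 5, 10, 5, 12, 6.

oooooxxxxxxxxxxkkkkkiiiiiiiiiiiibbbbbb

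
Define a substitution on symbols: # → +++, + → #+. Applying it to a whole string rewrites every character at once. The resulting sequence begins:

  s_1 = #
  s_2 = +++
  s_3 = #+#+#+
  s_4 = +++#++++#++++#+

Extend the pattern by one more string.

Rewriting the 15 symbols of +++#++++#++++#+ one by one yields #+ #+ #+ +++ #+ #+ #+ #+ +++ #+ #+ #+ #+ +++ #+; concatenated:

#+#+#++++#+#+#+#++++#+#+#+#++++#+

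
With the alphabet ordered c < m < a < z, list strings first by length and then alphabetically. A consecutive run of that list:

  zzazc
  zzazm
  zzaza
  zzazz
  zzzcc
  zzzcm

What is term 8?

zzzcz

Continuing the enumeration 2 steps past zzzcm: zzzcm → zzzca → (answer).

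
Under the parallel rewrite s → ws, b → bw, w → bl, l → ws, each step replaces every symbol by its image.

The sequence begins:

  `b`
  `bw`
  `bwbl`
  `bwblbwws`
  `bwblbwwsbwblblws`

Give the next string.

bwblbwwsbwblblwsbwblbwwsbwwsblws

φ(bwblbwwsbwblblws) expands symbol-by-symbol to bw bl bw ws bw bl bl ws bw bl bw ws bw ws bl ws; joining the 16 pieces gives the next term.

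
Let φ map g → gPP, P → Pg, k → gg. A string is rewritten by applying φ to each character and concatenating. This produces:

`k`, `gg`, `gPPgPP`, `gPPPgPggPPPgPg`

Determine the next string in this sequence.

Rewriting the 14 symbols of gPPPgPggPPPgPg one by one yields gPP Pg Pg Pg gPP Pg gPP gPP Pg Pg Pg gPP Pg gPP; concatenated:

gPPPgPgPggPPPggPPgPPPgPgPggPPPggPP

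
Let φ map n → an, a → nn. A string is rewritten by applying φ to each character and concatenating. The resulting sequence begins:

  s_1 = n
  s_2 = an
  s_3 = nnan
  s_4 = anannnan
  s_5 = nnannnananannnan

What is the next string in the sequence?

anannnananannnannnannnananannnan

Applying the rule to each of the 16 symbols of nnannnananannnan gives the pieces an an nn an an an nn an nn an nn an an an nn an, which concatenate to the answer.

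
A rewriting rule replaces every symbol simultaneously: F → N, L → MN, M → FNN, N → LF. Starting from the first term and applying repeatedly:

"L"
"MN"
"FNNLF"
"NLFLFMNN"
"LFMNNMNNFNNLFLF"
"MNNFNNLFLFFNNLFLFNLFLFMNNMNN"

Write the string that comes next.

FNNLFLFNLFLFMNNMNNNLFLFMNNMNNLFMNNMNNFNNLFLFFNNLFLF

Replace each of the 28 characters of MNNFNNLFLFFNNLFLFNLFLFMNNMNN in place — FNN LF LF N LF LF MN N MN N N LF LF MN N MN N LF MN N MN N FNN LF LF FNN LF LF — and concatenate.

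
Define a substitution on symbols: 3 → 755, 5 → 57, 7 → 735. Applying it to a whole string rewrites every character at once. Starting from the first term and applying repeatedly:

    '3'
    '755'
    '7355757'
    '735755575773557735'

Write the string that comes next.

7357555773557575773557735735755575773573575557

Applying the rule to each of the 18 symbols of 735755575773557735 gives the pieces 735 755 57 735 57 57 57 735 57 735 735 755 57 57 735 735 755 57, which concatenate to the answer.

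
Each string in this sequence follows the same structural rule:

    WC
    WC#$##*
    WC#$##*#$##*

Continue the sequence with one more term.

WC#$##*#$##*#$##*

Each term is the previous one with #$##* appended.
One more step from WC#$##*#$##* gives the answer.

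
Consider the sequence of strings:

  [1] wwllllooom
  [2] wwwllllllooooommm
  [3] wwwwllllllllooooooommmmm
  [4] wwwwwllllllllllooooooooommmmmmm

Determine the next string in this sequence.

Each string has the form w^{n+1} l^{2n+2} o^{2n+1} m^{2n-1} (n = 1, 2, …).
Setting n = 5 gives 6, 12, 11, 9 characters in each block.

wwwwwwllllllllllllooooooooooommmmmmmmm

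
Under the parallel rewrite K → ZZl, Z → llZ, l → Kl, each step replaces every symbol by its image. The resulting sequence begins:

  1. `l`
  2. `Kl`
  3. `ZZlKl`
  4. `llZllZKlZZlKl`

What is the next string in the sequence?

KlKlllZKlKlllZZZlKlllZllZKlZZlKl

φ(llZllZKlZZlKl) expands symbol-by-symbol to Kl Kl llZ Kl Kl llZ ZZl Kl llZ llZ Kl ZZl Kl; joining the 13 pieces gives the next term.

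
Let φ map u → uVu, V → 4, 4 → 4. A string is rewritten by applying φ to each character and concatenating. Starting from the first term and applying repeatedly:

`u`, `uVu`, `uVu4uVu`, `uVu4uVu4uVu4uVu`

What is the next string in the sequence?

uVu4uVu4uVu4uVu4uVu4uVu4uVu4uVu

Applying the rule to each of the 15 symbols of uVu4uVu4uVu4uVu gives the pieces uVu 4 uVu 4 uVu 4 uVu 4 uVu 4 uVu 4 uVu 4 uVu, which concatenate to the answer.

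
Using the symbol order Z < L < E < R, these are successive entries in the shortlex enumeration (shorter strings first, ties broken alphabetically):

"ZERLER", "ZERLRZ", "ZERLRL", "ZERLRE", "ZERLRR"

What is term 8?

ZEREZE

Stepping forward 3 times from ZERLRR: ZERLRR → ZEREZZ → ZEREZL, then the target.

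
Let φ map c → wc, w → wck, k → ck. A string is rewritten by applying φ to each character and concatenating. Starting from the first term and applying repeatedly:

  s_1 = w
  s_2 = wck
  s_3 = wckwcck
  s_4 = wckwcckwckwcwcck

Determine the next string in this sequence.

φ(wckwcckwckwcwcck) expands symbol-by-symbol to wck wc ck wck wc wc ck wck wc ck wck wc wck wc wc ck; joining the 16 pieces gives the next term.

wckwcckwckwcwcckwckwcckwckwcwckwcwcck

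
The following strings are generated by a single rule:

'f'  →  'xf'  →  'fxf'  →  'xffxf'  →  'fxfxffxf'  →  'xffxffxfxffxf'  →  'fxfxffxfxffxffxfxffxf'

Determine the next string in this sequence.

From term 3 onward, concatenate the second-to-last term with the last: f·xf = fxf, xf·fxf = xffxf, …
Continuing: xffxffxfxffxf · fxfxffxfxffxffxfxffxf gives term 8.

xffxffxfxffxffxfxffxfxffxffxfxffxf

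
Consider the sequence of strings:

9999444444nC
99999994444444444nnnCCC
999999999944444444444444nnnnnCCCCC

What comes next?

9999999999999444444444444444444nnnnnnnCCCCCCC

The n-th term is 3n+1 9's then 4n+2 4's then 2n-1 n's then 2n-1 C's (n = 1, 2, …).
At n = 4 the blocks have lengths 13, 18, 7, 7.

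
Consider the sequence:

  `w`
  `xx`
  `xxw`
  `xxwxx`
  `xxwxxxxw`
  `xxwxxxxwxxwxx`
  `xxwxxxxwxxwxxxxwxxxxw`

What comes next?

Each term (from the third on) is the previous term followed by the one before it: term 3 = xx·w = xxw.
So term 8 is xxwxxxxwxxwxxxxwxxxxw·xxwxxxxwxxwxx.

xxwxxxxwxxwxxxxwxxxxwxxwxxxxwxxwxx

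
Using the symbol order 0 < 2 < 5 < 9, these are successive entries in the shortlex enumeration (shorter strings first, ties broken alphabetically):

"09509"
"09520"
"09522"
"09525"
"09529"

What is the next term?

09550

Treat 09529 as a base-4 numeral over the given alphabet and add one, carrying through any trailing 9's.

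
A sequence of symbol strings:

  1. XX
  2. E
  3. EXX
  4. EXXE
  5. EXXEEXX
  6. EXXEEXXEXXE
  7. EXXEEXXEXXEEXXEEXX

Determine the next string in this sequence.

Each term (from the third on) is the previous term followed by the one before it: term 3 = E·XX = EXX.
Continuing: EXXEEXXEXXEEXXEEXX · EXXEEXXEXXE gives term 8.

EXXEEXXEXXEEXXEEXXEXXEEXXEXXE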